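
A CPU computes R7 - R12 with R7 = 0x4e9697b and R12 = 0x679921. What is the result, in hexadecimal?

Subtract column by column in base 16:
  b-1 → a
  7-2 → 5
  9-9 → 0
  6-9 → d (borrow)
  9-7-1 → 1
  e-6 → 8
  4-0 → 4

0x481d05a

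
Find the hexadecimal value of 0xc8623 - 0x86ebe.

0x41765

Subtract column by column in base 16:
  3-e → 5 (borrow)
  2-b-1 → 6 (borrow)
  6-e-1 → 7 (borrow)
  8-6-1 → 1
  c-8 → 4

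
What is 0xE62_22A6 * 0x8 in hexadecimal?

Multiply each base-16 digit by 8, carrying:
  6×8 = 48 → write 0 carry 3
  A×8+3 = 83 → write 3 carry 5
  2×8+5 = 21 → write 5 carry 1
  2×8+1 = 17 → write 1 carry 1
  2×8+1 = 17 → write 1 carry 1
  6×8+1 = 49 → write 1 carry 3
  E×8+3 = 115 → write 3 carry 7
  remaining carry: 7

0x73111530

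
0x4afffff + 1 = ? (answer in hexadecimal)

The trailing 5 digits are F (max in base 16), so adding 1 cascades: they roll to 0 and the next digit up increments.

0x4b00000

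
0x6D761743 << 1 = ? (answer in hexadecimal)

0xDAEC2E86

1 bits is not a whole number of base-16 digits; in binary: 1101101011101100001011101000011 << 1 = 11011010111011000010111010000110.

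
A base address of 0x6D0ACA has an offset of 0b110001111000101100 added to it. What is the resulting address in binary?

0x6D0ACA = 0b11011010000101011001010 in binary.
Add column by column in base 2, right to left:
  0+0 = 0
  1+0 = 1
  0+1 = 1
  1+1 = 0 carry 1
  0+0+1 = 1
  0+1 = 1
  1+0 = 1
  1+0 = 1
  0+0 = 0
  1+1 = 0 carry 1
  0+1+1 = 0 carry 1
  1+1+1 = 1 carry 1
  0+1+1 = 0 carry 1
  0+0+1 = 1
  0+0 = 0
  0+0 = 0
  1+1 = 0 carry 1
  0+1+1 = 0 carry 1
  1+0+1 = 0 carry 1
  1+0+1 = 0 carry 1
  0+0+1 = 1
  1+0 = 1
  1+0 = 1

0b11100000010100011110110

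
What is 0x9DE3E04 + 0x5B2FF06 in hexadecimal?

Add column by column in base 16, right to left:
  4+6 = A
  0+0 = 0
  E+F = D carry 1
  3+F+1 = 3 carry 1
  E+2+1 = 1 carry 1
  D+B+1 = 9 carry 1
  9+5+1 = F

0xF913D0A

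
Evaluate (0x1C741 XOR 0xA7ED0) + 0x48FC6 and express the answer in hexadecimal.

First 0x1C741 XOR 0xA7ED0 = 0xBB991.
Add column by column in base 16, right to left:
  1+6 = 7
  9+C = 5 carry 1
  9+F+1 = 9 carry 1
  B+8+1 = 4 carry 1
  B+4+1 = 0 carry 1
  final carry 1

0x104957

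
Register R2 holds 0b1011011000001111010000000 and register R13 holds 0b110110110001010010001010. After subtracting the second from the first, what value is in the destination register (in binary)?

0b100100010000100111110110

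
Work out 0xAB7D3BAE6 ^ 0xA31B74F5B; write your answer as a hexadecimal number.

0x08664F5BD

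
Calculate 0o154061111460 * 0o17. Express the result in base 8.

0o3125341117720

Multiply each base-8 digit by 15, carrying:
  0×15 = 0 → write 0
  6×15 = 90 → write 2 carry 11
  4×15+11 = 71 → write 7 carry 8
  1×15+8 = 23 → write 7 carry 2
  1×15+2 = 17 → write 1 carry 2
  1×15+2 = 17 → write 1 carry 2
  1×15+2 = 17 → write 1 carry 2
  6×15+2 = 92 → write 4 carry 11
  0×15+11 = 11 → write 3 carry 1
  4×15+1 = 61 → write 5 carry 7
  5×15+7 = 82 → write 2 carry 10
  1×15+10 = 25 → write 1 carry 3
  remaining carry: 3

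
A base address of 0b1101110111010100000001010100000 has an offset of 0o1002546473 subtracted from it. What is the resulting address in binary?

0o1002546473 = 0b1000000010101100110100111011 in binary.
Subtract column by column in base 2:
  0-1 → 1 (borrow)
  0-1-1 → 0 (borrow)
  0-0-1 → 1 (borrow)
  0-1-1 → 0 (borrow)
  0-1-1 → 0 (borrow)
  1-1-1 → 1 (borrow)
  0-0-1 → 1 (borrow)
  1-0-1 → 0
  0-1 → 1 (borrow)
  1-0-1 → 0
  0-1 → 1 (borrow)
  0-1-1 → 0 (borrow)
  0-0-1 → 1 (borrow)
  0-0-1 → 1 (borrow)
  0-1-1 → 0 (borrow)
  0-1-1 → 0 (borrow)
  0-0-1 → 1 (borrow)
  1-1-1 → 1 (borrow)
  0-0-1 → 1 (borrow)
  1-1-1 → 1 (borrow)
  0-0-1 → 1 (borrow)
  1-0-1 → 0
  1-0 → 1
  1-0 → 1
  0-0 → 0
  1-0 → 1
  1-0 → 1
  1-1 → 0
  0-0 → 0
  1-0 → 1
  1-0 → 1

0b1100110110111110011010101100101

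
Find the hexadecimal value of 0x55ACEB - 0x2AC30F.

0x2AE9DC

Subtract column by column in base 16:
  B-F → C (borrow)
  E-0-1 → D
  C-3 → 9
  A-C → E (borrow)
  5-A-1 → A (borrow)
  5-2-1 → 2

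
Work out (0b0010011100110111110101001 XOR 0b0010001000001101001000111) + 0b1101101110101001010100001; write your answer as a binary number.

0b1110000011100100010001111

First 0b0010011100110111110101001 XOR 0b0010001000001101001000111 = 0b0000010100111010111101110.
Add column by column in base 2, right to left:
  0+1 = 1
  1+0 = 1
  1+0 = 1
  1+0 = 1
  0+0 = 0
  1+1 = 0 carry 1
  1+0+1 = 0 carry 1
  1+1+1 = 1 carry 1
  1+0+1 = 0 carry 1
  0+1+1 = 0 carry 1
  1+0+1 = 0 carry 1
  0+0+1 = 1
  1+1 = 0 carry 1
  1+0+1 = 0 carry 1
  1+1+1 = 1 carry 1
  0+0+1 = 1
  0+1 = 1
  1+1 = 0 carry 1
  0+1+1 = 0 carry 1
  1+0+1 = 0 carry 1
  0+1+1 = 0 carry 1
  0+1+1 = 0 carry 1
  0+0+1 = 1
  0+1 = 1
  0+1 = 1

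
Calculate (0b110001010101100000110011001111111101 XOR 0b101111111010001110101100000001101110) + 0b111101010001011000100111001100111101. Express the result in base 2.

0b1011100000001000111000110011011010000

First 0b110001010101100000110011001111111101 XOR 0b101111111010001110101100000001101110 = 0b011110101111101110011111001110010011.
Add column by column in base 2, right to left:
  1+1 = 0 carry 1
  1+0+1 = 0 carry 1
  0+1+1 = 0 carry 1
  0+1+1 = 0 carry 1
  1+1+1 = 1 carry 1
  0+1+1 = 0 carry 1
  0+0+1 = 1
  1+0 = 1
  1+1 = 0 carry 1
  1+1+1 = 1 carry 1
  0+0+1 = 1
  0+0 = 0
  1+1 = 0 carry 1
  1+1+1 = 1 carry 1
  1+1+1 = 1 carry 1
  1+0+1 = 0 carry 1
  1+0+1 = 0 carry 1
  0+1+1 = 0 carry 1
  0+0+1 = 1
  1+0 = 1
  1+0 = 1
  1+1 = 0 carry 1
  0+1+1 = 0 carry 1
  1+0+1 = 0 carry 1
  1+1+1 = 1 carry 1
  1+0+1 = 0 carry 1
  1+0+1 = 0 carry 1
  1+0+1 = 0 carry 1
  0+1+1 = 0 carry 1
  1+0+1 = 0 carry 1
  0+1+1 = 0 carry 1
  1+0+1 = 0 carry 1
  1+1+1 = 1 carry 1
  1+1+1 = 1 carry 1
  1+1+1 = 1 carry 1
  0+1+1 = 0 carry 1
  final carry 1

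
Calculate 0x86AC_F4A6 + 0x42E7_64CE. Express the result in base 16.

Add column by column in base 16, right to left:
  6+E = 4 carry 1
  A+C+1 = 7 carry 1
  4+4+1 = 9
  F+6 = 5 carry 1
  C+7+1 = 4 carry 1
  A+E+1 = 9 carry 1
  6+2+1 = 9
  8+4 = C

0xC9945974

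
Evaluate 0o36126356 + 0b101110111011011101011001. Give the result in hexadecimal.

0x1346447

0o36126356 = 0x78ACEE in hexadecimal.
0b101110111011011101011001 = 0xBBB759 in hexadecimal.
Add column by column in base 16, right to left:
  E+9 = 7 carry 1
  E+5+1 = 4 carry 1
  C+7+1 = 4 carry 1
  A+B+1 = 6 carry 1
  8+B+1 = 4 carry 1
  7+B+1 = 3 carry 1
  final carry 1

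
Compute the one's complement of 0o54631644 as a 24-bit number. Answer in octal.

0o23146133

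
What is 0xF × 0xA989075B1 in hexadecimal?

0x9EF076E55F

Multiply each base-16 digit by 15, carrying:
  1×15 = 15 → write F
  B×15 = 165 → write 5 carry 10
  5×15+10 = 85 → write 5 carry 5
  7×15+5 = 110 → write E carry 6
  0×15+6 = 6 → write 6
  9×15 = 135 → write 7 carry 8
  8×15+8 = 128 → write 0 carry 8
  9×15+8 = 143 → write F carry 8
  A×15+8 = 158 → write E carry 9
  remaining carry: 9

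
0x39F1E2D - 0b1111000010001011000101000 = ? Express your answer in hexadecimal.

0x1BE0805

0b1111000010001011000101000 = 0x1E11628 in hexadecimal.
Subtract column by column in base 16:
  D-8 → 5
  2-2 → 0
  E-6 → 8
  1-1 → 0
  F-1 → E
  9-E → B (borrow)
  3-1-1 → 1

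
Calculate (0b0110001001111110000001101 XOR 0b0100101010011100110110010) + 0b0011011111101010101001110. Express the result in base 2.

0b110000011001101100001101

First 0b0110001001111110000001101 XOR 0b0100101010011100110110010 = 0b0010100011100010110111111.
Add column by column in base 2, right to left:
  1+0 = 1
  1+1 = 0 carry 1
  1+1+1 = 1 carry 1
  1+1+1 = 1 carry 1
  1+0+1 = 0 carry 1
  1+0+1 = 0 carry 1
  0+1+1 = 0 carry 1
  1+0+1 = 0 carry 1
  1+1+1 = 1 carry 1
  0+0+1 = 1
  1+1 = 0 carry 1
  0+0+1 = 1
  0+1 = 1
  0+0 = 0
  1+1 = 0 carry 1
  1+1+1 = 1 carry 1
  1+1+1 = 1 carry 1
  0+1+1 = 0 carry 1
  0+1+1 = 0 carry 1
  0+1+1 = 0 carry 1
  1+0+1 = 0 carry 1
  0+1+1 = 0 carry 1
  1+1+1 = 1 carry 1
  final carry 1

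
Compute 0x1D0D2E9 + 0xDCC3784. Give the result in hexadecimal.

0xF9D0A6D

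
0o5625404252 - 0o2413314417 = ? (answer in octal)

0o3212067633

Subtract column by column in base 8:
  2-7 → 3 (borrow)
  5-1-1 → 3
  2-4 → 6 (borrow)
  4-4-1 → 7 (borrow)
  0-1-1 → 6 (borrow)
  4-3-1 → 0
  5-3 → 2
  2-1 → 1
  6-4 → 2
  5-2 → 3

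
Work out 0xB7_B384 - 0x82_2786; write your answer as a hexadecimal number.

Subtract column by column in base 16:
  4-6 → E (borrow)
  8-8-1 → F (borrow)
  3-7-1 → B (borrow)
  B-2-1 → 8
  7-2 → 5
  B-8 → 3

0x358BFE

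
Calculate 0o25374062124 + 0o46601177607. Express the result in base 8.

Add column by column in base 8, right to left:
  4+7 = 3 carry 1
  2+0+1 = 3
  1+6 = 7
  2+7 = 1 carry 1
  6+7+1 = 6 carry 1
  0+1+1 = 2
  4+1 = 5
  7+0 = 7
  3+6 = 1 carry 1
  5+6+1 = 4 carry 1
  2+4+1 = 7

0o74175261733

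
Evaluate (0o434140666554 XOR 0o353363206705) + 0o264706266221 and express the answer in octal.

0o1254131746472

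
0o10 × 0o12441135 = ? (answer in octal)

Multiply each base-8 digit by 8, carrying:
  5×8 = 40 → write 0 carry 5
  3×8+5 = 29 → write 5 carry 3
  1×8+3 = 11 → write 3 carry 1
  1×8+1 = 9 → write 1 carry 1
  4×8+1 = 33 → write 1 carry 4
  4×8+4 = 36 → write 4 carry 4
  2×8+4 = 20 → write 4 carry 2
  1×8+2 = 10 → write 2 carry 1
  remaining carry: 1

0o124411350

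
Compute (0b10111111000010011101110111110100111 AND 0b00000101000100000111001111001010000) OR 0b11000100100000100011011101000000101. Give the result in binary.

0b10111111000010011101110111110100111 AND 0b00000101000100000111001111001010000 = 0b00000101000000000101000111000000000.
Then OR with 0b11000100100000100011011101000000101.

0b11000101100000100111011111000000101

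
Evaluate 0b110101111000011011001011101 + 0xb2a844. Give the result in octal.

0b110101111000011011001011101 = 0o657033135 in octal.
0xb2a844 = 0o54524104 in octal.
Add column by column in base 8, right to left:
  5+4 = 1 carry 1
  3+0+1 = 4
  1+1 = 2
  3+4 = 7
  3+2 = 5
  0+5 = 5
  7+4 = 3 carry 1
  5+5+1 = 3 carry 1
  6+0+1 = 7

0o733557241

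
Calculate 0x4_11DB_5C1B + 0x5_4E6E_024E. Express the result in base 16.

Add column by column in base 16, right to left:
  B+E = 9 carry 1
  1+4+1 = 6
  C+2 = E
  5+0 = 5
  B+E = 9 carry 1
  D+6+1 = 4 carry 1
  1+E+1 = 0 carry 1
  1+4+1 = 6
  4+5 = 9

0x960495E69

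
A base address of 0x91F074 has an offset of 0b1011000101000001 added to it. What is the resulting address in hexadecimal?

0x92A1B5

0b1011000101000001 = 0xB141 in hexadecimal.
Add column by column in base 16, right to left:
  4+1 = 5
  7+4 = B
  0+1 = 1
  F+B = A carry 1
  1+0+1 = 2
  9+0 = 9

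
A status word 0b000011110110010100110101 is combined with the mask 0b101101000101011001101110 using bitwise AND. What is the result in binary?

AND bit by bit (1 only where both bits are 1):
  000011110110010100110101
& 101101000101011001101110
= 000001000100010000100100

0b000001000100010000100100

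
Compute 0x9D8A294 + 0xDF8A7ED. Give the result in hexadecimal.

0x17D14A81

Add column by column in base 16, right to left:
  4+D = 1 carry 1
  9+E+1 = 8 carry 1
  2+7+1 = A
  A+A = 4 carry 1
  8+8+1 = 1 carry 1
  D+F+1 = D carry 1
  9+D+1 = 7 carry 1
  final carry 1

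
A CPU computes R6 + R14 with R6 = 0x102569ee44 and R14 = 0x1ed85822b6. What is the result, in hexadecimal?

Add column by column in base 16, right to left:
  4+6 = a
  4+b = f
  e+2 = 0 carry 1
  e+2+1 = 1 carry 1
  9+8+1 = 2 carry 1
  6+5+1 = c
  5+8 = d
  2+d = f
  0+e = e
  1+1 = 2

0x2efdc210fa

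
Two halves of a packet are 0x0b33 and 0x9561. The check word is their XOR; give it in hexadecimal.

XOR each hex digit independently (no carries):
  0^9=9, b^5=e, 3^6=5, 3^1=2

0x9e52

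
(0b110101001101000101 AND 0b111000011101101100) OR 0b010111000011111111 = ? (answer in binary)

0b110111001111111111

0b110101001101000101 AND 0b111000011101101100 = 0b110000001101000100.
Then OR with 0b010111000011111111.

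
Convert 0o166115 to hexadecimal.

0xEC4D

Each octal digit is 3 bits: 1=001 6=110 6=110 1=001 1=001 5=101.
Group the bits into nibbles: 1110 1100 0100 1101 → EC4D.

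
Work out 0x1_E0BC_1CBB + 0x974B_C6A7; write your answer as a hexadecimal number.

Add column by column in base 16, right to left:
  B+7 = 2 carry 1
  B+A+1 = 6 carry 1
  C+6+1 = 3 carry 1
  1+C+1 = E
  C+B = 7 carry 1
  B+4+1 = 0 carry 1
  0+7+1 = 8
  E+9 = 7 carry 1
  1+0+1 = 2

0x27807E362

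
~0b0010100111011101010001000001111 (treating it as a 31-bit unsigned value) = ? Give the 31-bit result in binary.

Invert each bit: 0010100111011101010001000001111 → 1101011000100010101110111110000.

0b1101011000100010101110111110000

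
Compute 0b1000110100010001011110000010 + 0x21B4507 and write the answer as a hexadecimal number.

0b1000110100010001011110000010 = 0x8D11782 in hexadecimal.
Add column by column in base 16, right to left:
  2+7 = 9
  8+0 = 8
  7+5 = C
  1+4 = 5
  1+B = C
  D+1 = E
  8+2 = A

0xAEC5C89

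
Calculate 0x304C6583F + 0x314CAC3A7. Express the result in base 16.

Add column by column in base 16, right to left:
  F+7 = 6 carry 1
  3+A+1 = E
  8+3 = B
  5+C = 1 carry 1
  6+A+1 = 1 carry 1
  C+C+1 = 9 carry 1
  4+4+1 = 9
  0+1 = 1
  3+3 = 6

0x619911BE6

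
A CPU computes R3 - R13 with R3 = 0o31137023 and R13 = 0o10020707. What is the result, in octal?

0o21116114

Subtract column by column in base 8:
  3-7 → 4 (borrow)
  2-0-1 → 1
  0-7 → 1 (borrow)
  7-0-1 → 6
  3-2 → 1
  1-0 → 1
  1-0 → 1
  3-1 → 2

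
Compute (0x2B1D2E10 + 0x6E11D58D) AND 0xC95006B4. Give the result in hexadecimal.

0x89000294

Add column by column in base 16, right to left:
  0+D = D
  1+8 = 9
  E+5 = 3 carry 1
  2+D+1 = 0 carry 1
  D+1+1 = F
  1+1 = 2
  B+E = 9 carry 1
  2+6+1 = 9
Sum = 0x992F039D; now AND with 0xC95006B4:
  9&C=8, 9&9=9, 2&5=0, F&0=0, 0&0=0, 3&6=2, 9&B=9, D&4=4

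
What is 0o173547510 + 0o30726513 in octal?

0o224476223

Add column by column in base 8, right to left:
  0+3 = 3
  1+1 = 2
  5+5 = 2 carry 1
  7+6+1 = 6 carry 1
  4+2+1 = 7
  5+7 = 4 carry 1
  3+0+1 = 4
  7+3 = 2 carry 1
  1+0+1 = 2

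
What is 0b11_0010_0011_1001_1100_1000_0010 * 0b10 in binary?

0b110010001110011100100000100

Multiply each base-2 digit by 2, carrying:
  0×2 = 0 → write 0
  1×2 = 2 → write 0 carry 1
  0×2+1 = 1 → write 1
  0×2 = 0 → write 0
  0×2 = 0 → write 0
  0×2 = 0 → write 0
  0×2 = 0 → write 0
  1×2 = 2 → write 0 carry 1
  0×2+1 = 1 → write 1
  0×2 = 0 → write 0
  1×2 = 2 → write 0 carry 1
  1×2+1 = 3 → write 1 carry 1
  1×2+1 = 3 → write 1 carry 1
  0×2+1 = 1 → write 1
  0×2 = 0 → write 0
  1×2 = 2 → write 0 carry 1
  1×2+1 = 3 → write 1 carry 1
  1×2+1 = 3 → write 1 carry 1
  0×2+1 = 1 → write 1
  0×2 = 0 → write 0
  0×2 = 0 → write 0
  1×2 = 2 → write 0 carry 1
  0×2+1 = 1 → write 1
  0×2 = 0 → write 0
  1×2 = 2 → write 0 carry 1
  1×2+1 = 3 → write 1 carry 1
  remaining carry: 1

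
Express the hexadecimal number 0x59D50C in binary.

Expand each hex digit to 4 bits: 5=0101 9=1001 D=1101 5=0101 0=0000 C=1100.

0b10110011101010100001100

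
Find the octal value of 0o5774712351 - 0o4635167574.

0o1137522555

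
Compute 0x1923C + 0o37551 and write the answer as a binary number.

0b11101000110100101

0x1923C = 0b11001001000111100 in binary.
0o37551 = 0b11111101101001 in binary.
Add column by column in base 2, right to left:
  0+1 = 1
  0+0 = 0
  1+0 = 1
  1+1 = 0 carry 1
  1+0+1 = 0 carry 1
  1+1+1 = 1 carry 1
  0+1+1 = 0 carry 1
  0+0+1 = 1
  0+1 = 1
  1+1 = 0 carry 1
  0+1+1 = 0 carry 1
  0+1+1 = 0 carry 1
  1+1+1 = 1 carry 1
  0+1+1 = 0 carry 1
  0+0+1 = 1
  1+0 = 1
  1+0 = 1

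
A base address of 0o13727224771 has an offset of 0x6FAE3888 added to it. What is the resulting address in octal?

0o31702661201

0x6FAE3888 = 0o15753434210 in octal.
Add column by column in base 8, right to left:
  1+0 = 1
  7+1 = 0 carry 1
  7+2+1 = 2 carry 1
  4+4+1 = 1 carry 1
  2+3+1 = 6
  2+4 = 6
  7+3 = 2 carry 1
  2+5+1 = 0 carry 1
  7+7+1 = 7 carry 1
  3+5+1 = 1 carry 1
  1+1+1 = 3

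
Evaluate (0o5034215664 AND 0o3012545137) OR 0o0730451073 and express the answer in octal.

0o5034215664 AND 0o3012545137 = 0o1010005024.
Then OR with 0o0730451073.

0o1730455077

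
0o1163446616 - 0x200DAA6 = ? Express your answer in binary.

0b111110011010111001011101000

0o1163446616 = 0b1001110011100100110110001110 in binary.
0x200DAA6 = 0b10000000001101101010100110 in binary.
Subtract column by column in base 2:
  0-0 → 0
  1-1 → 0
  1-1 → 0
  1-0 → 1
  0-0 → 0
  0-1 → 1 (borrow)
  0-0-1 → 1 (borrow)
  1-1-1 → 1 (borrow)
  1-0-1 → 0
  0-1 → 1 (borrow)
  1-0-1 → 0
  1-1 → 0
  0-1 → 1 (borrow)
  0-0-1 → 1 (borrow)
  1-1-1 → 1 (borrow)
  0-1-1 → 0 (borrow)
  0-0-1 → 1 (borrow)
  1-0-1 → 0
  1-0 → 1
  1-0 → 1
  0-0 → 0
  0-0 → 0
  1-0 → 1
  1-0 → 1
  1-0 → 1
  0-1 → 1 (borrow)
  0-0-1 → 1 (borrow)
  1-0-1 → 0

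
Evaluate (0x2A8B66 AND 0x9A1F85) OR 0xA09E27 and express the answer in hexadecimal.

0xAA9F27

0x2A8B66 AND 0x9A1F85 = 0x0A0B04.
Then OR with 0xA09E27.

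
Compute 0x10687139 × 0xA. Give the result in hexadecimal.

Multiply each base-16 digit by 10, carrying:
  9×10 = 90 → write A carry 5
  3×10+5 = 35 → write 3 carry 2
  1×10+2 = 12 → write C
  7×10 = 70 → write 6 carry 4
  8×10+4 = 84 → write 4 carry 5
  6×10+5 = 65 → write 1 carry 4
  0×10+4 = 4 → write 4
  1×10 = 10 → write A

0xA4146C3A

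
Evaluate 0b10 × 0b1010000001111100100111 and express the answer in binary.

Multiply each base-2 digit by 2, carrying:
  1×2 = 2 → write 0 carry 1
  1×2+1 = 3 → write 1 carry 1
  1×2+1 = 3 → write 1 carry 1
  0×2+1 = 1 → write 1
  0×2 = 0 → write 0
  1×2 = 2 → write 0 carry 1
  0×2+1 = 1 → write 1
  0×2 = 0 → write 0
  1×2 = 2 → write 0 carry 1
  1×2+1 = 3 → write 1 carry 1
  1×2+1 = 3 → write 1 carry 1
  1×2+1 = 3 → write 1 carry 1
  1×2+1 = 3 → write 1 carry 1
  0×2+1 = 1 → write 1
  0×2 = 0 → write 0
  0×2 = 0 → write 0
  0×2 = 0 → write 0
  0×2 = 0 → write 0
  0×2 = 0 → write 0
  1×2 = 2 → write 0 carry 1
  0×2+1 = 1 → write 1
  1×2 = 2 → write 0 carry 1
  remaining carry: 1

0b10100000011111001001110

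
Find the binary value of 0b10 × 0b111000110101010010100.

Multiply each base-2 digit by 2, carrying:
  0×2 = 0 → write 0
  0×2 = 0 → write 0
  1×2 = 2 → write 0 carry 1
  0×2+1 = 1 → write 1
  1×2 = 2 → write 0 carry 1
  0×2+1 = 1 → write 1
  0×2 = 0 → write 0
  1×2 = 2 → write 0 carry 1
  0×2+1 = 1 → write 1
  1×2 = 2 → write 0 carry 1
  0×2+1 = 1 → write 1
  1×2 = 2 → write 0 carry 1
  0×2+1 = 1 → write 1
  1×2 = 2 → write 0 carry 1
  1×2+1 = 3 → write 1 carry 1
  0×2+1 = 1 → write 1
  0×2 = 0 → write 0
  0×2 = 0 → write 0
  1×2 = 2 → write 0 carry 1
  1×2+1 = 3 → write 1 carry 1
  1×2+1 = 3 → write 1 carry 1
  remaining carry: 1

0b1110001101010100101000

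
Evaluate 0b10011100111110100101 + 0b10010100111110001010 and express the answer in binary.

0b100110001111100101111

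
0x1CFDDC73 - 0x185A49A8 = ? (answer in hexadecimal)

0x4A392CB

Subtract column by column in base 16:
  3-8 → B (borrow)
  7-A-1 → C (borrow)
  C-9-1 → 2
  D-4 → 9
  D-A → 3
  F-5 → A
  C-8 → 4
  1-1 → 0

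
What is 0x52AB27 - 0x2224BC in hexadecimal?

Subtract column by column in base 16:
  7-C → B (borrow)
  2-B-1 → 6 (borrow)
  B-4-1 → 6
  A-2 → 8
  2-2 → 0
  5-2 → 3

0x30866B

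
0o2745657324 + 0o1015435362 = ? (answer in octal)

Add column by column in base 8, right to left:
  4+2 = 6
  2+6 = 0 carry 1
  3+3+1 = 7
  7+5 = 4 carry 1
  5+3+1 = 1 carry 1
  6+4+1 = 3 carry 1
  5+5+1 = 3 carry 1
  4+1+1 = 6
  7+0 = 7
  2+1 = 3

0o3763314706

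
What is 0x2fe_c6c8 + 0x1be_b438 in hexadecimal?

0x4bd7b00

Add column by column in base 16, right to left:
  8+8 = 0 carry 1
  c+3+1 = 0 carry 1
  6+4+1 = b
  c+b = 7 carry 1
  e+e+1 = d carry 1
  f+b+1 = b carry 1
  2+1+1 = 4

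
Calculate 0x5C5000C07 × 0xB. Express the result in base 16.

Multiply each base-16 digit by 11, carrying:
  7×11 = 77 → write D carry 4
  0×11+4 = 4 → write 4
  C×11 = 132 → write 4 carry 8
  0×11+8 = 8 → write 8
  0×11 = 0 → write 0
  0×11 = 0 → write 0
  5×11 = 55 → write 7 carry 3
  C×11+3 = 135 → write 7 carry 8
  5×11+8 = 63 → write F carry 3
  remaining carry: 3

0x3F7700844D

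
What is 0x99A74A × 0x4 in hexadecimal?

Multiply each base-16 digit by 4, carrying:
  A×4 = 40 → write 8 carry 2
  4×4+2 = 18 → write 2 carry 1
  7×4+1 = 29 → write D carry 1
  A×4+1 = 41 → write 9 carry 2
  9×4+2 = 38 → write 6 carry 2
  9×4+2 = 38 → write 6 carry 2
  remaining carry: 2

0x2669D28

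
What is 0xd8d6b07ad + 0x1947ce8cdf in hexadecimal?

0x26d539948c

Add column by column in base 16, right to left:
  d+f = c carry 1
  a+d+1 = 8 carry 1
  7+c+1 = 4 carry 1
  0+8+1 = 9
  b+e = 9 carry 1
  6+c+1 = 3 carry 1
  d+7+1 = 5 carry 1
  8+4+1 = d
  d+9 = 6 carry 1
  0+1+1 = 2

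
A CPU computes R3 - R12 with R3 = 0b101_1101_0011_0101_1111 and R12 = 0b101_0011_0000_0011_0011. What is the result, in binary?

Subtract column by column in base 2:
  1-1 → 0
  1-1 → 0
  1-0 → 1
  1-0 → 1
  1-1 → 0
  0-1 → 1 (borrow)
  1-0-1 → 0
  0-0 → 0
  1-0 → 1
  1-0 → 1
  0-0 → 0
  0-0 → 0
  1-1 → 0
  0-1 → 1 (borrow)
  1-0-1 → 0
  1-0 → 1
  1-1 → 0
  0-0 → 0
  1-1 → 0

0b1010001100101100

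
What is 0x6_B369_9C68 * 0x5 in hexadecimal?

0x2181100E08

Multiply each base-16 digit by 5, carrying:
  8×5 = 40 → write 8 carry 2
  6×5+2 = 32 → write 0 carry 2
  C×5+2 = 62 → write E carry 3
  9×5+3 = 48 → write 0 carry 3
  9×5+3 = 48 → write 0 carry 3
  6×5+3 = 33 → write 1 carry 2
  3×5+2 = 17 → write 1 carry 1
  B×5+1 = 56 → write 8 carry 3
  6×5+3 = 33 → write 1 carry 2
  remaining carry: 2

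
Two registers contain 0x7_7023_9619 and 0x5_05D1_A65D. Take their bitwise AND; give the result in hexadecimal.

0x500018619

AND each hex digit independently (no carries):
  7&5=5, 7&0=0, 0&5=0, 2&D=0, 3&1=1, 9&A=8, 6&6=6, 1&5=1, 9&D=9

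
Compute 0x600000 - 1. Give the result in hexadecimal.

0x5fffff

The trailing 5 digits are 0, so subtracting 1 borrows through: they become F and the next digit up decrements.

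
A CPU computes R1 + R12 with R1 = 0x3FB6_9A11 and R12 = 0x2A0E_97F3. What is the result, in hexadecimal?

0x69C53204

Add column by column in base 16, right to left:
  1+3 = 4
  1+F = 0 carry 1
  A+7+1 = 2 carry 1
  9+9+1 = 3 carry 1
  6+E+1 = 5 carry 1
  B+0+1 = C
  F+A = 9 carry 1
  3+2+1 = 6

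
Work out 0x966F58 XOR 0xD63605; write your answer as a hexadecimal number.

XOR each hex digit independently (no carries):
  9^D=4, 6^6=0, 6^3=5, F^6=9, 5^0=5, 8^5=D

0x40595D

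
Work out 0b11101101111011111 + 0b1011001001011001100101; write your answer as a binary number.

Add column by column in base 2, right to left:
  1+1 = 0 carry 1
  1+0+1 = 0 carry 1
  1+1+1 = 1 carry 1
  1+0+1 = 0 carry 1
  1+0+1 = 0 carry 1
  0+1+1 = 0 carry 1
  1+1+1 = 1 carry 1
  1+0+1 = 0 carry 1
  1+0+1 = 0 carry 1
  1+1+1 = 1 carry 1
  0+1+1 = 0 carry 1
  1+0+1 = 0 carry 1
  1+1+1 = 1 carry 1
  0+0+1 = 1
  1+0 = 1
  1+1 = 0 carry 1
  1+0+1 = 0 carry 1
  0+0+1 = 1
  0+1 = 1
  0+1 = 1
  0+0 = 0
  0+1 = 1

0b1011100111001001000100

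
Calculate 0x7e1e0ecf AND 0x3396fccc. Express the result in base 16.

0x32160ccc

AND each hex digit independently (no carries):
  7&3=3, e&3=2, 1&9=1, e&6=6, 0&f=0, e&c=c, c&c=c, f&c=c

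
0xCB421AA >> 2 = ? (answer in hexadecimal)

0x32D086A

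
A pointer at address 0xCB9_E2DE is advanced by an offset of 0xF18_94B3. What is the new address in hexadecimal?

0x1BD27791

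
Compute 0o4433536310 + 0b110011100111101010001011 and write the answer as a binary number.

0b100101001111010011011101010011

0o4433536310 = 0b100100011011101011110011001000 in binary.
Add column by column in base 2, right to left:
  0+1 = 1
  0+1 = 1
  0+0 = 0
  1+1 = 0 carry 1
  0+0+1 = 1
  0+0 = 0
  1+0 = 1
  1+1 = 0 carry 1
  0+0+1 = 1
  0+1 = 1
  1+0 = 1
  1+1 = 0 carry 1
  1+1+1 = 1 carry 1
  1+1+1 = 1 carry 1
  0+1+1 = 0 carry 1
  1+0+1 = 0 carry 1
  0+0+1 = 1
  1+1 = 0 carry 1
  1+1+1 = 1 carry 1
  1+1+1 = 1 carry 1
  0+0+1 = 1
  1+0 = 1
  1+1 = 0 carry 1
  0+1+1 = 0 carry 1
  0+0+1 = 1
  0+0 = 0
  1+0 = 1
  0+0 = 0
  0+0 = 0
  1+0 = 1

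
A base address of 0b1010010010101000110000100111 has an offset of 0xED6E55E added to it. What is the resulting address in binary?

0xED6E55E = 0b1110110101101110010101011110 in binary.
Add column by column in base 2, right to left:
  1+0 = 1
  1+1 = 0 carry 1
  1+1+1 = 1 carry 1
  0+1+1 = 0 carry 1
  0+1+1 = 0 carry 1
  1+0+1 = 0 carry 1
  0+1+1 = 0 carry 1
  0+0+1 = 1
  0+1 = 1
  0+0 = 0
  1+1 = 0 carry 1
  1+0+1 = 0 carry 1
  0+0+1 = 1
  0+1 = 1
  0+1 = 1
  1+1 = 0 carry 1
  0+0+1 = 1
  1+1 = 0 carry 1
  0+1+1 = 0 carry 1
  1+0+1 = 0 carry 1
  0+1+1 = 0 carry 1
  0+0+1 = 1
  1+1 = 0 carry 1
  0+1+1 = 0 carry 1
  0+0+1 = 1
  1+1 = 0 carry 1
  0+1+1 = 0 carry 1
  1+1+1 = 1 carry 1
  final carry 1

0b11001001000010111000110000101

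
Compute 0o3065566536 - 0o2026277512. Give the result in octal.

Subtract column by column in base 8:
  6-2 → 4
  3-1 → 2
  5-5 → 0
  6-7 → 7 (borrow)
  6-7-1 → 6 (borrow)
  5-2-1 → 2
  5-6 → 7 (borrow)
  6-2-1 → 3
  0-0 → 0
  3-2 → 1

0o1037267024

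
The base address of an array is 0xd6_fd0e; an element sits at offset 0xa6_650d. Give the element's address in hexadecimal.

0x17d621b

Add column by column in base 16, right to left:
  e+d = b carry 1
  0+0+1 = 1
  d+5 = 2 carry 1
  f+6+1 = 6 carry 1
  6+6+1 = d
  d+a = 7 carry 1
  final carry 1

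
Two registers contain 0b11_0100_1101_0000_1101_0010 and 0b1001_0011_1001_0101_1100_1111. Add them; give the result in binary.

Add column by column in base 2, right to left:
  0+1 = 1
  1+1 = 0 carry 1
  0+1+1 = 0 carry 1
  0+1+1 = 0 carry 1
  1+0+1 = 0 carry 1
  0+0+1 = 1
  1+1 = 0 carry 1
  1+1+1 = 1 carry 1
  0+1+1 = 0 carry 1
  0+0+1 = 1
  0+1 = 1
  0+0 = 0
  1+1 = 0 carry 1
  0+0+1 = 1
  1+0 = 1
  1+1 = 0 carry 1
  0+1+1 = 0 carry 1
  0+1+1 = 0 carry 1
  1+0+1 = 0 carry 1
  0+0+1 = 1
  1+1 = 0 carry 1
  1+0+1 = 0 carry 1
  0+0+1 = 1
  0+1 = 1

0b110010000110011010100001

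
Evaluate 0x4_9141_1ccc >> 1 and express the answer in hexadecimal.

1 bits is not a whole number of base-16 digits; in binary: 10010010001010000010001110011001100 >> 1 = 1001001000101000001000111001100110.

0x248a08e66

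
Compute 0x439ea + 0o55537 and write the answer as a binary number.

0x439ea = 0b1000011100111101010 in binary.
0o55537 = 0b101101101011111 in binary.
Add column by column in base 2, right to left:
  0+1 = 1
  1+1 = 0 carry 1
  0+1+1 = 0 carry 1
  1+1+1 = 1 carry 1
  0+1+1 = 0 carry 1
  1+0+1 = 0 carry 1
  1+1+1 = 1 carry 1
  1+0+1 = 0 carry 1
  1+1+1 = 1 carry 1
  0+1+1 = 0 carry 1
  0+0+1 = 1
  1+1 = 0 carry 1
  1+1+1 = 1 carry 1
  1+0+1 = 0 carry 1
  0+1+1 = 0 carry 1
  0+0+1 = 1
  0+0 = 0
  0+0 = 0
  1+0 = 1

0b1001001010101001001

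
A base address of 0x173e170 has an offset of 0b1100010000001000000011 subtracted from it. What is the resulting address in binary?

0x173e170 = 0b1011100111110000101110000 in binary.
Subtract column by column in base 2:
  0-1 → 1 (borrow)
  0-1-1 → 0 (borrow)
  0-0-1 → 1 (borrow)
  0-0-1 → 1 (borrow)
  1-0-1 → 0
  1-0 → 1
  1-0 → 1
  0-0 → 0
  1-0 → 1
  0-1 → 1 (borrow)
  0-0-1 → 1 (borrow)
  0-0-1 → 1 (borrow)
  0-0-1 → 1 (borrow)
  1-0-1 → 0
  1-0 → 1
  1-0 → 1
  1-1 → 0
  1-0 → 1
  0-0 → 0
  0-0 → 0
  1-1 → 0
  1-1 → 0
  1-0 → 1
  0-0 → 0
  1-0 → 1

0b1010000101101111101101101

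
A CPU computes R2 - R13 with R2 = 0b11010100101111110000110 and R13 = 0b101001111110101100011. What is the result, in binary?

0b10101010110001000100011

Subtract column by column in base 2:
  0-1 → 1 (borrow)
  1-1-1 → 1 (borrow)
  1-0-1 → 0
  0-0 → 0
  0-0 → 0
  0-1 → 1 (borrow)
  0-1-1 → 0 (borrow)
  1-0-1 → 0
  1-1 → 0
  1-0 → 1
  1-1 → 0
  1-1 → 0
  1-1 → 0
  0-1 → 1 (borrow)
  1-1-1 → 1 (borrow)
  0-1-1 → 0 (borrow)
  0-0-1 → 1 (borrow)
  1-0-1 → 0
  0-1 → 1 (borrow)
  1-0-1 → 0
  0-1 → 1 (borrow)
  1-0-1 → 0
  1-0 → 1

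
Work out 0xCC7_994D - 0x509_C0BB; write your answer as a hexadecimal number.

0x7BDD892

Subtract column by column in base 16:
  D-B → 2
  4-B → 9 (borrow)
  9-0-1 → 8
  9-C → D (borrow)
  7-9-1 → D (borrow)
  C-0-1 → B
  C-5 → 7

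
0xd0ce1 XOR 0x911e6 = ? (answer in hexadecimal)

0x41d07

XOR each hex digit independently (no carries):
  d^9=4, 0^1=1, c^1=d, e^e=0, 1^6=7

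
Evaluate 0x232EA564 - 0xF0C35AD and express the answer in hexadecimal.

0x14226FB7

Subtract column by column in base 16:
  4-D → 7 (borrow)
  6-A-1 → B (borrow)
  5-5-1 → F (borrow)
  A-3-1 → 6
  E-C → 2
  2-0 → 2
  3-F → 4 (borrow)
  2-0-1 → 1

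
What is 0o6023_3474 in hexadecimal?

Each octal digit is 3 bits: 6=110 0=000 2=010 3=011 3=011 4=100 7=111 4=100.
Group the bits into nibbles: 1100 0001 0011 0111 0011 1100 → c1373c.

0xc1373c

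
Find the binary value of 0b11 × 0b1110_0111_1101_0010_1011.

0b1010110111011110000001

Multiply each base-2 digit by 3, carrying:
  1×3 = 3 → write 1 carry 1
  1×3+1 = 4 → write 0 carry 2
  0×3+2 = 2 → write 0 carry 1
  1×3+1 = 4 → write 0 carry 2
  0×3+2 = 2 → write 0 carry 1
  1×3+1 = 4 → write 0 carry 2
  0×3+2 = 2 → write 0 carry 1
  0×3+1 = 1 → write 1
  1×3 = 3 → write 1 carry 1
  0×3+1 = 1 → write 1
  1×3 = 3 → write 1 carry 1
  1×3+1 = 4 → write 0 carry 2
  1×3+2 = 5 → write 1 carry 2
  1×3+2 = 5 → write 1 carry 2
  1×3+2 = 5 → write 1 carry 2
  0×3+2 = 2 → write 0 carry 1
  0×3+1 = 1 → write 1
  1×3 = 3 → write 1 carry 1
  1×3+1 = 4 → write 0 carry 2
  1×3+2 = 5 → write 1 carry 2
  remaining carry: 10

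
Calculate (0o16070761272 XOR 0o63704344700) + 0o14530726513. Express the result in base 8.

0o112525354305

First 0o16070761272 XOR 0o63704344700 = 0o75774425572.
Add column by column in base 8, right to left:
  2+3 = 5
  7+1 = 0 carry 1
  5+5+1 = 3 carry 1
  5+6+1 = 4 carry 1
  2+2+1 = 5
  4+7 = 3 carry 1
  4+0+1 = 5
  7+3 = 2 carry 1
  7+5+1 = 5 carry 1
  5+4+1 = 2 carry 1
  7+1+1 = 1 carry 1
  final carry 1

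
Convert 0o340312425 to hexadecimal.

0x3819515

Each octal digit is 3 bits: 3=011 4=100 0=000 3=011 1=001 2=010 4=100 2=010 5=101.
Group the bits into nibbles: 0011 1000 0001 1001 0101 0001 0101 → 3819515.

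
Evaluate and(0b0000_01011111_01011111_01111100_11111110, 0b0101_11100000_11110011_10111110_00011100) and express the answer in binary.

AND bit by bit (1 only where both bits are 1):
  000001011111010111110111110011111110
& 010111100000111100111011111000011100
= 000001000000010100110011110000011100

0b000001000000010100110011110000011100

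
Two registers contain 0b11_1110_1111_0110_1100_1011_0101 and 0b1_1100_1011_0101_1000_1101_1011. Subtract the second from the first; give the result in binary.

Subtract column by column in base 2:
  1-1 → 0
  0-1 → 1 (borrow)
  1-0-1 → 0
  0-1 → 1 (borrow)
  1-1-1 → 1 (borrow)
  1-0-1 → 0
  0-1 → 1 (borrow)
  1-1-1 → 1 (borrow)
  0-0-1 → 1 (borrow)
  0-0-1 → 1 (borrow)
  1-0-1 → 0
  1-1 → 0
  0-1 → 1 (borrow)
  1-0-1 → 0
  1-1 → 0
  0-0 → 0
  1-1 → 0
  1-1 → 0
  1-0 → 1
  1-1 → 0
  0-0 → 0
  1-0 → 1
  1-1 → 0
  1-1 → 0
  1-1 → 0
  1-0 → 1

0b10001001000001001111011010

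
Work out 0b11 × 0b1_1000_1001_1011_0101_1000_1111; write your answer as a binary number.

Multiply each base-2 digit by 3, carrying:
  1×3 = 3 → write 1 carry 1
  1×3+1 = 4 → write 0 carry 2
  1×3+2 = 5 → write 1 carry 2
  1×3+2 = 5 → write 1 carry 2
  0×3+2 = 2 → write 0 carry 1
  0×3+1 = 1 → write 1
  0×3 = 0 → write 0
  1×3 = 3 → write 1 carry 1
  1×3+1 = 4 → write 0 carry 2
  0×3+2 = 2 → write 0 carry 1
  1×3+1 = 4 → write 0 carry 2
  0×3+2 = 2 → write 0 carry 1
  1×3+1 = 4 → write 0 carry 2
  1×3+2 = 5 → write 1 carry 2
  0×3+2 = 2 → write 0 carry 1
  1×3+1 = 4 → write 0 carry 2
  1×3+2 = 5 → write 1 carry 2
  0×3+2 = 2 → write 0 carry 1
  0×3+1 = 1 → write 1
  1×3 = 3 → write 1 carry 1
  0×3+1 = 1 → write 1
  0×3 = 0 → write 0
  0×3 = 0 → write 0
  1×3 = 3 → write 1 carry 1
  1×3+1 = 4 → write 0 carry 2
  remaining carry: 10

0b100100111010010000010101101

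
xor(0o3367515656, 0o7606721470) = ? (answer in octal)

0o4561234226

XOR each oct digit independently (no carries):
  3^7=4, 3^6=5, 6^0=6, 7^6=1, 5^7=2, 1^2=3, 5^1=4, 6^4=2, 5^7=2, 6^0=6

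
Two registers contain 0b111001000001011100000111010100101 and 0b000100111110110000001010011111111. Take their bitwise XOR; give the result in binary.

XOR bit by bit (1 where the bits differ):
  111001000001011100000111010100101
^ 000100111110110000001010011111111
= 111101111111101100001101001011010

0b111101111111101100001101001011010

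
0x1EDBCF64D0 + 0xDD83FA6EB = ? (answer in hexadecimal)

Add column by column in base 16, right to left:
  0+B = B
  D+E = B carry 1
  4+6+1 = B
  6+A = 0 carry 1
  F+F+1 = F carry 1
  C+3+1 = 0 carry 1
  B+8+1 = 4 carry 1
  D+D+1 = B carry 1
  E+D+1 = C carry 1
  1+0+1 = 2

0x2CB40F0BBB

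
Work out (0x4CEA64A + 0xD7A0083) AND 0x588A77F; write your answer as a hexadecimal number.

0x8A64D

Add column by column in base 16, right to left:
  A+3 = D
  4+8 = C
  6+0 = 6
  A+0 = A
  E+A = 8 carry 1
  C+7+1 = 4 carry 1
  4+D+1 = 2 carry 1
  final carry 1
Sum = 0x1248A6CD; now AND with 0x588A77F:
  1&0=0, 2&5=0, 4&8=0, 8&8=8, A&A=A, 6&7=6, C&7=4, D&F=D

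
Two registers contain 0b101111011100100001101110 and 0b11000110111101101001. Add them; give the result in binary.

Add column by column in base 2, right to left:
  0+1 = 1
  1+0 = 1
  1+0 = 1
  1+1 = 0 carry 1
  0+0+1 = 1
  1+1 = 0 carry 1
  1+1+1 = 1 carry 1
  0+0+1 = 1
  0+1 = 1
  0+1 = 1
  0+1 = 1
  1+1 = 0 carry 1
  0+0+1 = 1
  0+1 = 1
  1+1 = 0 carry 1
  1+0+1 = 0 carry 1
  1+0+1 = 0 carry 1
  0+0+1 = 1
  1+1 = 0 carry 1
  1+1+1 = 1 carry 1
  1+0+1 = 0 carry 1
  1+0+1 = 0 carry 1
  0+0+1 = 1
  1+0 = 1

0b110010100011011111010111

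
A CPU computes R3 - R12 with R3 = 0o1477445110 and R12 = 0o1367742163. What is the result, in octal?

0o107502725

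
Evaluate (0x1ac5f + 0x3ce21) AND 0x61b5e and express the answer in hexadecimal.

0x41a00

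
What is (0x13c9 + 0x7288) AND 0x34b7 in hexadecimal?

Add column by column in base 16, right to left:
  9+8 = 1 carry 1
  c+8+1 = 5 carry 1
  3+2+1 = 6
  1+7 = 8
Sum = 0x8651; now AND with 0x34b7:
  8&3=0, 6&4=4, 5&b=1, 1&7=1

0x411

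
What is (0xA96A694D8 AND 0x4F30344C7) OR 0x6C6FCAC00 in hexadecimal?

0x6D6FEACC0

0xA96A694D8 AND 0x4F30344C7 = 0x0920204C0.
Then OR with 0x6C6FCAC00.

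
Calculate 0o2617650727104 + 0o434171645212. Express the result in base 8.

Add column by column in base 8, right to left:
  4+2 = 6
  0+1 = 1
  1+2 = 3
  7+5 = 4 carry 1
  2+4+1 = 7
  7+6 = 5 carry 1
  0+1+1 = 2
  5+7 = 4 carry 1
  6+1+1 = 0 carry 1
  7+4+1 = 4 carry 1
  1+3+1 = 5
  6+4 = 2 carry 1
  2+0+1 = 3

0o3254042574316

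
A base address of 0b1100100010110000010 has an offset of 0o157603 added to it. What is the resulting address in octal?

0o1622405

0b1100100010110000010 = 0o1442602 in octal.
Add column by column in base 8, right to left:
  2+3 = 5
  0+0 = 0
  6+6 = 4 carry 1
  2+7+1 = 2 carry 1
  4+5+1 = 2 carry 1
  4+1+1 = 6
  1+0 = 1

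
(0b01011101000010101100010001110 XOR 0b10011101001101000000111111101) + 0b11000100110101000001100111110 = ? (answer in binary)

First 0b01011101000010101100010001110 XOR 0b10011101001101000000111111101 = 0b11000000001111101100101110011.
Add column by column in base 2, right to left:
  1+0 = 1
  1+1 = 0 carry 1
  0+1+1 = 0 carry 1
  0+1+1 = 0 carry 1
  1+1+1 = 1 carry 1
  1+1+1 = 1 carry 1
  1+0+1 = 0 carry 1
  0+0+1 = 1
  1+1 = 0 carry 1
  0+1+1 = 0 carry 1
  0+0+1 = 1
  1+0 = 1
  1+0 = 1
  0+0 = 0
  1+0 = 1
  1+1 = 0 carry 1
  1+0+1 = 0 carry 1
  1+1+1 = 1 carry 1
  1+0+1 = 0 carry 1
  0+1+1 = 0 carry 1
  0+1+1 = 0 carry 1
  0+0+1 = 1
  0+0 = 0
  0+1 = 1
  0+0 = 0
  0+0 = 0
  0+0 = 0
  1+1 = 0 carry 1
  1+1+1 = 1 carry 1
  final carry 1

0b110000101000100101110010110001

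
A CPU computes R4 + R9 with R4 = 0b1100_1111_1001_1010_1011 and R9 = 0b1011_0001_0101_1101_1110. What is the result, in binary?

0b110000000111110001001

Add column by column in base 2, right to left:
  1+0 = 1
  1+1 = 0 carry 1
  0+1+1 = 0 carry 1
  1+1+1 = 1 carry 1
  0+1+1 = 0 carry 1
  1+0+1 = 0 carry 1
  0+1+1 = 0 carry 1
  1+1+1 = 1 carry 1
  1+1+1 = 1 carry 1
  0+0+1 = 1
  0+1 = 1
  1+0 = 1
  1+1 = 0 carry 1
  1+0+1 = 0 carry 1
  1+0+1 = 0 carry 1
  1+0+1 = 0 carry 1
  0+1+1 = 0 carry 1
  0+1+1 = 0 carry 1
  1+0+1 = 0 carry 1
  1+1+1 = 1 carry 1
  final carry 1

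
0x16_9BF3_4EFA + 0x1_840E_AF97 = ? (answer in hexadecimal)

0x182001FE91

Add column by column in base 16, right to left:
  A+7 = 1 carry 1
  F+9+1 = 9 carry 1
  E+F+1 = E carry 1
  4+A+1 = F
  3+E = 1 carry 1
  F+0+1 = 0 carry 1
  B+4+1 = 0 carry 1
  9+8+1 = 2 carry 1
  6+1+1 = 8
  1+0 = 1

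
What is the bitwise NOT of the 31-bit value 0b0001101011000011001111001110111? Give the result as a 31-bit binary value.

Invert each bit: 0001101011000011001111001110111 → 1110010100111100110000110001000.

0b1110010100111100110000110001000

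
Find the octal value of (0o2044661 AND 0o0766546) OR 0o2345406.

0o2345446

0o2044661 AND 0o0766546 = 0o0044440.
Then OR with 0o2345406.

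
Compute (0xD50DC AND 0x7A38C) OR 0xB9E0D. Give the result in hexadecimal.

0xF9E8D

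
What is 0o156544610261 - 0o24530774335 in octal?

Subtract column by column in base 8:
  1-5 → 4 (borrow)
  6-3-1 → 2
  2-3 → 7 (borrow)
  0-4-1 → 3 (borrow)
  1-7-1 → 1 (borrow)
  6-7-1 → 6 (borrow)
  4-0-1 → 3
  4-3 → 1
  5-5 → 0
  6-4 → 2
  5-2 → 3
  1-0 → 1

0o132013613724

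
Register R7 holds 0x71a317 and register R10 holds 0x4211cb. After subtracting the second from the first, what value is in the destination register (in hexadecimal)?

Subtract column by column in base 16:
  7-b → c (borrow)
  1-c-1 → 4 (borrow)
  3-1-1 → 1
  a-1 → 9
  1-2 → f (borrow)
  7-4-1 → 2

0x2f914c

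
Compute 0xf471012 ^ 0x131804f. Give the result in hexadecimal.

XOR each hex digit independently (no carries):
  f^1=e, 4^3=7, 7^1=6, 1^8=9, 0^0=0, 1^4=5, 2^f=d

0xe76905d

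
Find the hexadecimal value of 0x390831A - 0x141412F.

Subtract column by column in base 16:
  A-F → B (borrow)
  1-2-1 → E (borrow)
  3-1-1 → 1
  8-4 → 4
  0-1 → F (borrow)
  9-4-1 → 4
  3-1 → 2

0x24F41EB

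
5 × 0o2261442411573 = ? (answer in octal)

0o13567654460547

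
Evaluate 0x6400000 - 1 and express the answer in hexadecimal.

0x63FFFFF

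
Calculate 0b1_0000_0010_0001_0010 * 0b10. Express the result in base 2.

0b100000010000100100

Multiply each base-2 digit by 2, carrying:
  0×2 = 0 → write 0
  1×2 = 2 → write 0 carry 1
  0×2+1 = 1 → write 1
  0×2 = 0 → write 0
  1×2 = 2 → write 0 carry 1
  0×2+1 = 1 → write 1
  0×2 = 0 → write 0
  0×2 = 0 → write 0
  0×2 = 0 → write 0
  1×2 = 2 → write 0 carry 1
  0×2+1 = 1 → write 1
  0×2 = 0 → write 0
  0×2 = 0 → write 0
  0×2 = 0 → write 0
  0×2 = 0 → write 0
  0×2 = 0 → write 0
  1×2 = 2 → write 0 carry 1
  remaining carry: 1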